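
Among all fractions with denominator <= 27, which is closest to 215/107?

2/1

Expand x = 215/107 as a continued fraction with the Euclidean algorithm:
  215 = 2*107 + 1, so a_0 = 2.
  107 = 107*1 + 0, so a_1 = 107.
so x = [2; 107].
Convergents (p_i = a_i*p_{i-1} + p_{i-2}, q_i = a_i*q_{i-1} + q_{i-2} with p_{-2}=0, p_{-1}=1, q_{-2}=1, q_{-1}=0), until the denominator exceeds 27:
  i=0: a_0=2, p_0 = 2*1 + 0 = 2, q_0 = 2*0 + 1 = 1.
  i=1: a_1=107, p_1 = 107*2 + 1 = 215, q_1 = 107*1 + 0 = 107.
q_1 = 107 > 27, so the last convergent with denominator <= 27 is p_0/q_0 = 2/1.
The closest fraction with denominator <= 27 is either p_0/q_0 or the intermediate fraction (k*p_0 + p_{-1})/(k*q_0 + q_{-1}) with the largest k >= 1 whose denominator stays <= 27; these approach x as k grows, and every other convergent or intermediate fraction in range is farther away.
Largest k: floor((27 - q_{-1})/q_0) = floor((27 - 0)/1) = 27 (using the seeds p_{-1} = 1, q_{-1} = 0).
That gives (27*2 + 1)/(27*1 + 0) = 55/27.
Compare the errors: |x - 2/1| = |215*1 - 2*107|/(107*1) = 1/107, and |x - 55/27| = |215*27 - 55*107|/(107*27) = 80/2889.
Cross-multiplying, 1*2889 = 2889 < 8560 = 80*107, so 1/107 is smaller: the convergent 2/1 is closer to x than 55/27.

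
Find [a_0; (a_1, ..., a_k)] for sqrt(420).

[20; (2, 40)]

Write x_i = (sqrt(420) + m_i)/d_i with (m_0, d_0) = (0, 1). a_0 = floor(sqrt(420)) = 20, since 20^2 = 400 <= 420 < 441 = 21^2.
Iterate m_{i+1} = d_i*a_i - m_i, d_{i+1} = (420 - m_{i+1}^2)/d_i, a_{i+1} = floor((a_0 + m_{i+1})/d_{i+1}):
  m_1 = 1*20 - 0 = 20, d_1 = (420 - 20^2)/1 = 20/1 = 20, a_1 = floor((20 + 20)/20) = 2.
  m_2 = 20*2 - 20 = 20, d_2 = (420 - 20^2)/20 = 20/20 = 1, a_2 = floor((20 + 20)/1) = 40.
  m_3 = 1*40 - 20 = 20, d_3 = (420 - 20^2)/1 = 20/1 = 20: (m_3, d_3) = (m_1, d_1) = (20, 20), so from here the quotients repeat a_1, a_2; the period length is 2.
Hence the expansion of sqrt(420) is a_0 = 20 followed by the repeating block 2, 40 (period 2).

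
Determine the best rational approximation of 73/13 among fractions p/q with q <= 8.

45/8

Expand x = 73/13 as a continued fraction with the Euclidean algorithm:
  73 = 5*13 + 8, so a_0 = 5.
  13 = 1*8 + 5, so a_1 = 1.
  8 = 1*5 + 3, so a_2 = 1.
  5 = 1*3 + 2, so a_3 = 1.
  3 = 1*2 + 1, so a_4 = 1.
  2 = 2*1 + 0, so a_5 = 2.
so x = [5; 1, 1, 1, 1, 2].
Convergents (p_i = a_i*p_{i-1} + p_{i-2}, q_i = a_i*q_{i-1} + q_{i-2} with p_{-2}=0, p_{-1}=1, q_{-2}=1, q_{-1}=0), until the denominator exceeds 8:
  i=0: a_0=5, p_0 = 5*1 + 0 = 5, q_0 = 5*0 + 1 = 1.
  i=1: a_1=1, p_1 = 1*5 + 1 = 6, q_1 = 1*1 + 0 = 1.
  i=2: a_2=1, p_2 = 1*6 + 5 = 11, q_2 = 1*1 + 1 = 2.
  i=3: a_3=1, p_3 = 1*11 + 6 = 17, q_3 = 1*2 + 1 = 3.
  i=4: a_4=1, p_4 = 1*17 + 11 = 28, q_4 = 1*3 + 2 = 5.
  i=5: a_5=2, p_5 = 2*28 + 17 = 73, q_5 = 2*5 + 3 = 13.
q_5 = 13 > 8, so the last convergent with denominator <= 8 is p_4/q_4 = 28/5.
The closest fraction with denominator <= 8 is either p_4/q_4 or the intermediate fraction (k*p_4 + p_3)/(k*q_4 + q_3) with the largest k >= 1 whose denominator stays <= 8; these approach x as k grows, and every other convergent or intermediate fraction in range is farther away.
Largest k: floor((8 - q_3)/q_4) = floor((8 - 3)/5) = 1.
That gives (1*28 + 17)/(1*5 + 3) = 45/8.
Compare the errors: |x - 28/5| = |73*5 - 28*13|/(13*5) = 1/65, and |x - 45/8| = |73*8 - 45*13|/(13*8) = 1/104.
Cross-multiplying, 1*65 = 65 < 104 = 1*104, so 1/104 is smaller: the intermediate fraction 45/8 is closer to x than 28/5.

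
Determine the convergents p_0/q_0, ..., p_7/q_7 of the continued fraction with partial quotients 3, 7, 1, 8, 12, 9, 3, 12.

3/1, 22/7, 25/8, 222/71, 2689/860, 24423/7811, 75958/24293, 935919/299327

Using the convergent recurrence p_i = a_i*p_{i-1} + p_{i-2}, q_i = a_i*q_{i-1} + q_{i-2} with p_{-2}=0, p_{-1}=1, q_{-2}=1, q_{-1}=0:
  i=0: a_0=3, p_0 = 3*1 + 0 = 3, q_0 = 3*0 + 1 = 1.
  i=1: a_1=7, p_1 = 7*3 + 1 = 22, q_1 = 7*1 + 0 = 7.
  i=2: a_2=1, p_2 = 1*22 + 3 = 25, q_2 = 1*7 + 1 = 8.
  i=3: a_3=8, p_3 = 8*25 + 22 = 222, q_3 = 8*8 + 7 = 71.
  i=4: a_4=12, p_4 = 12*222 + 25 = 2689, q_4 = 12*71 + 8 = 860.
  i=5: a_5=9, p_5 = 9*2689 + 222 = 24423, q_5 = 9*860 + 71 = 7811.
  i=6: a_6=3, p_6 = 3*24423 + 2689 = 75958, q_6 = 3*7811 + 860 = 24293.
  i=7: a_7=12, p_7 = 12*75958 + 24423 = 935919, q_7 = 12*24293 + 7811 = 299327.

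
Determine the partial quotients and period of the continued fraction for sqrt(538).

Write x_i = (sqrt(538) + m_i)/d_i with (m_0, d_0) = (0, 1). a_0 = floor(sqrt(538)) = 23, since 23^2 = 529 <= 538 < 576 = 24^2.
Iterate m_{i+1} = d_i*a_i - m_i, d_{i+1} = (538 - m_{i+1}^2)/d_i, a_{i+1} = floor((a_0 + m_{i+1})/d_{i+1}):
  m_1 = 1*23 - 0 = 23, d_1 = (538 - 23^2)/1 = 9/1 = 9, a_1 = floor((23 + 23)/9) = 5.
  m_2 = 9*5 - 23 = 22, d_2 = (538 - 22^2)/9 = 54/9 = 6, a_2 = floor((23 + 22)/6) = 7.
  m_3 = 6*7 - 22 = 20, d_3 = (538 - 20^2)/6 = 138/6 = 23, a_3 = floor((23 + 20)/23) = 1.
  m_4 = 23*1 - 20 = 3, d_4 = (538 - 3^2)/23 = 529/23 = 23, a_4 = floor((23 + 3)/23) = 1.
  m_5 = 23*1 - 3 = 20, d_5 = (538 - 20^2)/23 = 138/23 = 6, a_5 = floor((23 + 20)/6) = 7.
  m_6 = 6*7 - 20 = 22, d_6 = (538 - 22^2)/6 = 54/6 = 9, a_6 = floor((23 + 22)/9) = 5.
  m_7 = 9*5 - 22 = 23, d_7 = (538 - 23^2)/9 = 9/9 = 1, a_7 = floor((23 + 23)/1) = 46.
  m_8 = 1*46 - 23 = 23, d_8 = (538 - 23^2)/1 = 9/1 = 9: (m_8, d_8) = (m_1, d_1) = (23, 9), so from here the quotients repeat a_1, ..., a_7; the period length is 7.
Hence the expansion of sqrt(538) is a_0 = 23 followed by the repeating block 5, 7, 1, 1, 7, 5, 46 (period 7).

[23; (5, 7, 1, 1, 7, 5, 46)]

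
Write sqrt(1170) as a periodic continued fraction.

[34; (4, 1, 6, 1, 4, 68)]

Write x_i = (sqrt(1170) + m_i)/d_i with (m_0, d_0) = (0, 1). a_0 = floor(sqrt(1170)) = 34, since 34^2 = 1156 <= 1170 < 1225 = 35^2.
Iterate m_{i+1} = d_i*a_i - m_i, d_{i+1} = (1170 - m_{i+1}^2)/d_i, a_{i+1} = floor((a_0 + m_{i+1})/d_{i+1}):
  m_1 = 1*34 - 0 = 34, d_1 = (1170 - 34^2)/1 = 14/1 = 14, a_1 = floor((34 + 34)/14) = 4.
  m_2 = 14*4 - 34 = 22, d_2 = (1170 - 22^2)/14 = 686/14 = 49, a_2 = floor((34 + 22)/49) = 1.
  m_3 = 49*1 - 22 = 27, d_3 = (1170 - 27^2)/49 = 441/49 = 9, a_3 = floor((34 + 27)/9) = 6.
  m_4 = 9*6 - 27 = 27, d_4 = (1170 - 27^2)/9 = 441/9 = 49, a_4 = floor((34 + 27)/49) = 1.
  m_5 = 49*1 - 27 = 22, d_5 = (1170 - 22^2)/49 = 686/49 = 14, a_5 = floor((34 + 22)/14) = 4.
  m_6 = 14*4 - 22 = 34, d_6 = (1170 - 34^2)/14 = 14/14 = 1, a_6 = floor((34 + 34)/1) = 68.
  m_7 = 1*68 - 34 = 34, d_7 = (1170 - 34^2)/1 = 14/1 = 14: (m_7, d_7) = (m_1, d_1) = (34, 14), so from here the quotients repeat a_1, ..., a_6; the period length is 6.
Hence the expansion of sqrt(1170) is a_0 = 34 followed by the repeating block 4, 1, 6, 1, 4, 68 (period 6).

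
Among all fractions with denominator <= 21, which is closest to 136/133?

Expand x = 136/133 as a continued fraction with the Euclidean algorithm:
  136 = 1*133 + 3, so a_0 = 1.
  133 = 44*3 + 1, so a_1 = 44.
  3 = 3*1 + 0, so a_2 = 3.
so x = [1; 44, 3].
Convergents (p_i = a_i*p_{i-1} + p_{i-2}, q_i = a_i*q_{i-1} + q_{i-2} with p_{-2}=0, p_{-1}=1, q_{-2}=1, q_{-1}=0), until the denominator exceeds 21:
  i=0: a_0=1, p_0 = 1*1 + 0 = 1, q_0 = 1*0 + 1 = 1.
  i=1: a_1=44, p_1 = 44*1 + 1 = 45, q_1 = 44*1 + 0 = 44.
q_1 = 44 > 21, so the last convergent with denominator <= 21 is p_0/q_0 = 1/1.
The closest fraction with denominator <= 21 is either p_0/q_0 or the intermediate fraction (k*p_0 + p_{-1})/(k*q_0 + q_{-1}) with the largest k >= 1 whose denominator stays <= 21; these approach x as k grows, and every other convergent or intermediate fraction in range is farther away.
Largest k: floor((21 - q_{-1})/q_0) = floor((21 - 0)/1) = 21 (using the seeds p_{-1} = 1, q_{-1} = 0).
That gives (21*1 + 1)/(21*1 + 0) = 22/21.
Compare the errors: |x - 1/1| = |136*1 - 1*133|/(133*1) = 3/133, and |x - 22/21| = |136*21 - 22*133|/(133*21) = 70/2793.
Cross-multiplying, 3*2793 = 8379 < 9310 = 70*133, so 3/133 is smaller: the convergent 1/1 is closer to x than 22/21.

1/1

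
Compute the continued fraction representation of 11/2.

[5; 2]

Run the Euclidean algorithm on 11 and 2; the successive quotients are the partial quotients a_0, a_1, ... (each step inverts the fractional part left over by the previous one):
  11 = 5*2 + 1, so a_0 = 5.
  2 = 2*1 + 0, so a_1 = 2.
The remainder reaches 0 after 2 divisions, so the expansion has 2 partial quotients, read off in order.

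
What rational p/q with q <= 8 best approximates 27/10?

19/7

Expand x = 27/10 as a continued fraction with the Euclidean algorithm:
  27 = 2*10 + 7, so a_0 = 2.
  10 = 1*7 + 3, so a_1 = 1.
  7 = 2*3 + 1, so a_2 = 2.
  3 = 3*1 + 0, so a_3 = 3.
so x = [2; 1, 2, 3].
Convergents (p_i = a_i*p_{i-1} + p_{i-2}, q_i = a_i*q_{i-1} + q_{i-2} with p_{-2}=0, p_{-1}=1, q_{-2}=1, q_{-1}=0), until the denominator exceeds 8:
  i=0: a_0=2, p_0 = 2*1 + 0 = 2, q_0 = 2*0 + 1 = 1.
  i=1: a_1=1, p_1 = 1*2 + 1 = 3, q_1 = 1*1 + 0 = 1.
  i=2: a_2=2, p_2 = 2*3 + 2 = 8, q_2 = 2*1 + 1 = 3.
  i=3: a_3=3, p_3 = 3*8 + 3 = 27, q_3 = 3*3 + 1 = 10.
q_3 = 10 > 8, so the last convergent with denominator <= 8 is p_2/q_2 = 8/3.
The closest fraction with denominator <= 8 is either p_2/q_2 or the intermediate fraction (k*p_2 + p_1)/(k*q_2 + q_1) with the largest k >= 1 whose denominator stays <= 8; these approach x as k grows, and every other convergent or intermediate fraction in range is farther away.
Largest k: floor((8 - q_1)/q_2) = floor((8 - 1)/3) = 2.
That gives (2*8 + 3)/(2*3 + 1) = 19/7.
Compare the errors: |x - 8/3| = |27*3 - 8*10|/(10*3) = 1/30, and |x - 19/7| = |27*7 - 19*10|/(10*7) = 1/70.
Cross-multiplying, 1*30 = 30 < 70 = 1*70, so 1/70 is smaller: the intermediate fraction 19/7 is closer to x than 8/3.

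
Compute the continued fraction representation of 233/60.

Run the Euclidean algorithm on 233 and 60; the successive quotients are the partial quotients a_0, a_1, ... (each step inverts the fractional part left over by the previous one):
  233 = 3*60 + 53, so a_0 = 3.
  60 = 1*53 + 7, so a_1 = 1.
  53 = 7*7 + 4, so a_2 = 7.
  7 = 1*4 + 3, so a_3 = 1.
  4 = 1*3 + 1, so a_4 = 1.
  3 = 3*1 + 0, so a_5 = 3.
The remainder reaches 0 after 6 divisions, so the expansion has 6 partial quotients, read off in order.

[3; 1, 7, 1, 1, 3]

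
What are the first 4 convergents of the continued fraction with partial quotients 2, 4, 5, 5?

Using the convergent recurrence p_i = a_i*p_{i-1} + p_{i-2}, q_i = a_i*q_{i-1} + q_{i-2} with p_{-2}=0, p_{-1}=1, q_{-2}=1, q_{-1}=0:
  i=0: a_0=2, p_0 = 2*1 + 0 = 2, q_0 = 2*0 + 1 = 1.
  i=1: a_1=4, p_1 = 4*2 + 1 = 9, q_1 = 4*1 + 0 = 4.
  i=2: a_2=5, p_2 = 5*9 + 2 = 47, q_2 = 5*4 + 1 = 21.
  i=3: a_3=5, p_3 = 5*47 + 9 = 244, q_3 = 5*21 + 4 = 109.

2/1, 9/4, 47/21, 244/109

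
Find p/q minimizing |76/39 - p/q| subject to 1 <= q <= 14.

27/14

Expand x = 76/39 as a continued fraction with the Euclidean algorithm:
  76 = 1*39 + 37, so a_0 = 1.
  39 = 1*37 + 2, so a_1 = 1.
  37 = 18*2 + 1, so a_2 = 18.
  2 = 2*1 + 0, so a_3 = 2.
so x = [1; 1, 18, 2].
Convergents (p_i = a_i*p_{i-1} + p_{i-2}, q_i = a_i*q_{i-1} + q_{i-2} with p_{-2}=0, p_{-1}=1, q_{-2}=1, q_{-1}=0), until the denominator exceeds 14:
  i=0: a_0=1, p_0 = 1*1 + 0 = 1, q_0 = 1*0 + 1 = 1.
  i=1: a_1=1, p_1 = 1*1 + 1 = 2, q_1 = 1*1 + 0 = 1.
  i=2: a_2=18, p_2 = 18*2 + 1 = 37, q_2 = 18*1 + 1 = 19.
q_2 = 19 > 14, so the last convergent with denominator <= 14 is p_1/q_1 = 2/1.
The closest fraction with denominator <= 14 is either p_1/q_1 or the intermediate fraction (k*p_1 + p_0)/(k*q_1 + q_0) with the largest k >= 1 whose denominator stays <= 14; these approach x as k grows, and every other convergent or intermediate fraction in range is farther away.
Largest k: floor((14 - q_0)/q_1) = floor((14 - 1)/1) = 13.
That gives (13*2 + 1)/(13*1 + 1) = 27/14.
Compare the errors: |x - 2/1| = |76*1 - 2*39|/(39*1) = 2/39, and |x - 27/14| = |76*14 - 27*39|/(39*14) = 11/546.
Cross-multiplying, 11*39 = 429 < 1092 = 2*546, so 11/546 is smaller: the intermediate fraction 27/14 is closer to x than 2/1.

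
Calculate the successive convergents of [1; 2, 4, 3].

Using the convergent recurrence p_i = a_i*p_{i-1} + p_{i-2}, q_i = a_i*q_{i-1} + q_{i-2} with p_{-2}=0, p_{-1}=1, q_{-2}=1, q_{-1}=0:
  i=0: a_0=1, p_0 = 1*1 + 0 = 1, q_0 = 1*0 + 1 = 1.
  i=1: a_1=2, p_1 = 2*1 + 1 = 3, q_1 = 2*1 + 0 = 2.
  i=2: a_2=4, p_2 = 4*3 + 1 = 13, q_2 = 4*2 + 1 = 9.
  i=3: a_3=3, p_3 = 3*13 + 3 = 42, q_3 = 3*9 + 2 = 29.

1/1, 3/2, 13/9, 42/29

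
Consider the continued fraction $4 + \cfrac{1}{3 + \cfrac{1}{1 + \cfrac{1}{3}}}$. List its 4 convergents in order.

Using the convergent recurrence p_i = a_i*p_{i-1} + p_{i-2}, q_i = a_i*q_{i-1} + q_{i-2} with p_{-2}=0, p_{-1}=1, q_{-2}=1, q_{-1}=0:
  i=0: a_0=4, p_0 = 4*1 + 0 = 4, q_0 = 4*0 + 1 = 1.
  i=1: a_1=3, p_1 = 3*4 + 1 = 13, q_1 = 3*1 + 0 = 3.
  i=2: a_2=1, p_2 = 1*13 + 4 = 17, q_2 = 1*3 + 1 = 4.
  i=3: a_3=3, p_3 = 3*17 + 13 = 64, q_3 = 3*4 + 3 = 15.

4/1, 13/3, 17/4, 64/15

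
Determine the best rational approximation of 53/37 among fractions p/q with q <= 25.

Expand x = 53/37 as a continued fraction with the Euclidean algorithm:
  53 = 1*37 + 16, so a_0 = 1.
  37 = 2*16 + 5, so a_1 = 2.
  16 = 3*5 + 1, so a_2 = 3.
  5 = 5*1 + 0, so a_3 = 5.
so x = [1; 2, 3, 5].
Convergents (p_i = a_i*p_{i-1} + p_{i-2}, q_i = a_i*q_{i-1} + q_{i-2} with p_{-2}=0, p_{-1}=1, q_{-2}=1, q_{-1}=0), until the denominator exceeds 25:
  i=0: a_0=1, p_0 = 1*1 + 0 = 1, q_0 = 1*0 + 1 = 1.
  i=1: a_1=2, p_1 = 2*1 + 1 = 3, q_1 = 2*1 + 0 = 2.
  i=2: a_2=3, p_2 = 3*3 + 1 = 10, q_2 = 3*2 + 1 = 7.
  i=3: a_3=5, p_3 = 5*10 + 3 = 53, q_3 = 5*7 + 2 = 37.
q_3 = 37 > 25, so the last convergent with denominator <= 25 is p_2/q_2 = 10/7.
The closest fraction with denominator <= 25 is either p_2/q_2 or the intermediate fraction (k*p_2 + p_1)/(k*q_2 + q_1) with the largest k >= 1 whose denominator stays <= 25; these approach x as k grows, and every other convergent or intermediate fraction in range is farther away.
Largest k: floor((25 - q_1)/q_2) = floor((25 - 2)/7) = 3.
That gives (3*10 + 3)/(3*7 + 2) = 33/23.
Compare the errors: |x - 10/7| = |53*7 - 10*37|/(37*7) = 1/259, and |x - 33/23| = |53*23 - 33*37|/(37*23) = 2/851.
Cross-multiplying, 2*259 = 518 < 851 = 1*851, so 2/851 is smaller: the intermediate fraction 33/23 is closer to x than 10/7.

33/23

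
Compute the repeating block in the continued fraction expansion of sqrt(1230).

Write x_i = (sqrt(1230) + m_i)/d_i with (m_0, d_0) = (0, 1). a_0 = floor(sqrt(1230)) = 35, since 35^2 = 1225 <= 1230 < 1296 = 36^2.
Iterate m_{i+1} = d_i*a_i - m_i, d_{i+1} = (1230 - m_{i+1}^2)/d_i, a_{i+1} = floor((a_0 + m_{i+1})/d_{i+1}):
  m_1 = 1*35 - 0 = 35, d_1 = (1230 - 35^2)/1 = 5/1 = 5, a_1 = floor((35 + 35)/5) = 14.
  m_2 = 5*14 - 35 = 35, d_2 = (1230 - 35^2)/5 = 5/5 = 1, a_2 = floor((35 + 35)/1) = 70.
  m_3 = 1*70 - 35 = 35, d_3 = (1230 - 35^2)/1 = 5/1 = 5: (m_3, d_3) = (m_1, d_1) = (35, 5), so from here the quotients repeat a_1, a_2; the period length is 2.
Hence the expansion of sqrt(1230) is a_0 = 35 followed by the repeating block 14, 70 (period 2).

[35; (14, 70)]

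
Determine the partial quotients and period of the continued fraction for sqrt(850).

Write x_i = (sqrt(850) + m_i)/d_i with (m_0, d_0) = (0, 1). a_0 = floor(sqrt(850)) = 29, since 29^2 = 841 <= 850 < 900 = 30^2.
Iterate m_{i+1} = d_i*a_i - m_i, d_{i+1} = (850 - m_{i+1}^2)/d_i, a_{i+1} = floor((a_0 + m_{i+1})/d_{i+1}):
  m_1 = 1*29 - 0 = 29, d_1 = (850 - 29^2)/1 = 9/1 = 9, a_1 = floor((29 + 29)/9) = 6.
  m_2 = 9*6 - 29 = 25, d_2 = (850 - 25^2)/9 = 225/9 = 25, a_2 = floor((29 + 25)/25) = 2.
  m_3 = 25*2 - 25 = 25, d_3 = (850 - 25^2)/25 = 225/25 = 9, a_3 = floor((29 + 25)/9) = 6.
  m_4 = 9*6 - 25 = 29, d_4 = (850 - 29^2)/9 = 9/9 = 1, a_4 = floor((29 + 29)/1) = 58.
  m_5 = 1*58 - 29 = 29, d_5 = (850 - 29^2)/1 = 9/1 = 9: (m_5, d_5) = (m_1, d_1) = (29, 9), so from here the quotients repeat a_1, ..., a_4; the period length is 4.
Hence the expansion of sqrt(850) is a_0 = 29 followed by the repeating block 6, 2, 6, 58 (period 4).

[29; (6, 2, 6, 58)]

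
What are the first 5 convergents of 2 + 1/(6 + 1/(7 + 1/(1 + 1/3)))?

2/1, 13/6, 93/43, 106/49, 411/190

Using the convergent recurrence p_i = a_i*p_{i-1} + p_{i-2}, q_i = a_i*q_{i-1} + q_{i-2} with p_{-2}=0, p_{-1}=1, q_{-2}=1, q_{-1}=0:
  i=0: a_0=2, p_0 = 2*1 + 0 = 2, q_0 = 2*0 + 1 = 1.
  i=1: a_1=6, p_1 = 6*2 + 1 = 13, q_1 = 6*1 + 0 = 6.
  i=2: a_2=7, p_2 = 7*13 + 2 = 93, q_2 = 7*6 + 1 = 43.
  i=3: a_3=1, p_3 = 1*93 + 13 = 106, q_3 = 1*43 + 6 = 49.
  i=4: a_4=3, p_4 = 3*106 + 93 = 411, q_4 = 3*49 + 43 = 190.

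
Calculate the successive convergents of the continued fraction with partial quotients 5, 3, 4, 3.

5/1, 16/3, 69/13, 223/42

Using the convergent recurrence p_i = a_i*p_{i-1} + p_{i-2}, q_i = a_i*q_{i-1} + q_{i-2} with p_{-2}=0, p_{-1}=1, q_{-2}=1, q_{-1}=0:
  i=0: a_0=5, p_0 = 5*1 + 0 = 5, q_0 = 5*0 + 1 = 1.
  i=1: a_1=3, p_1 = 3*5 + 1 = 16, q_1 = 3*1 + 0 = 3.
  i=2: a_2=4, p_2 = 4*16 + 5 = 69, q_2 = 4*3 + 1 = 13.
  i=3: a_3=3, p_3 = 3*69 + 16 = 223, q_3 = 3*13 + 3 = 42.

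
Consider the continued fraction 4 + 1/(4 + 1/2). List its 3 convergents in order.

Using the convergent recurrence p_i = a_i*p_{i-1} + p_{i-2}, q_i = a_i*q_{i-1} + q_{i-2} with p_{-2}=0, p_{-1}=1, q_{-2}=1, q_{-1}=0:
  i=0: a_0=4, p_0 = 4*1 + 0 = 4, q_0 = 4*0 + 1 = 1.
  i=1: a_1=4, p_1 = 4*4 + 1 = 17, q_1 = 4*1 + 0 = 4.
  i=2: a_2=2, p_2 = 2*17 + 4 = 38, q_2 = 2*4 + 1 = 9.

4/1, 17/4, 38/9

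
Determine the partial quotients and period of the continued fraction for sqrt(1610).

Write x_i = (sqrt(1610) + m_i)/d_i with (m_0, d_0) = (0, 1). a_0 = floor(sqrt(1610)) = 40, since 40^2 = 1600 <= 1610 < 1681 = 41^2.
Iterate m_{i+1} = d_i*a_i - m_i, d_{i+1} = (1610 - m_{i+1}^2)/d_i, a_{i+1} = floor((a_0 + m_{i+1})/d_{i+1}):
  m_1 = 1*40 - 0 = 40, d_1 = (1610 - 40^2)/1 = 10/1 = 10, a_1 = floor((40 + 40)/10) = 8.
  m_2 = 10*8 - 40 = 40, d_2 = (1610 - 40^2)/10 = 10/10 = 1, a_2 = floor((40 + 40)/1) = 80.
  m_3 = 1*80 - 40 = 40, d_3 = (1610 - 40^2)/1 = 10/1 = 10: (m_3, d_3) = (m_1, d_1) = (40, 10), so from here the quotients repeat a_1, a_2; the period length is 2.
Hence the expansion of sqrt(1610) is a_0 = 40 followed by the repeating block 8, 80 (period 2).

[40; (8, 80)]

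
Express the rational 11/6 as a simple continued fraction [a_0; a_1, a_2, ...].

Run the Euclidean algorithm on 11 and 6; the successive quotients are the partial quotients a_0, a_1, ... (each step inverts the fractional part left over by the previous one):
  11 = 1*6 + 5, so a_0 = 1.
  6 = 1*5 + 1, so a_1 = 1.
  5 = 5*1 + 0, so a_2 = 5.
The remainder reaches 0 after 3 divisions, so the expansion has 3 partial quotients, read off in order.

[1; 1, 5]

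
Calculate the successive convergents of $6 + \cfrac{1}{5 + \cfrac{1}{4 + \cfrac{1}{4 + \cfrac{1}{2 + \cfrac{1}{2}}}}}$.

Using the convergent recurrence p_i = a_i*p_{i-1} + p_{i-2}, q_i = a_i*q_{i-1} + q_{i-2} with p_{-2}=0, p_{-1}=1, q_{-2}=1, q_{-1}=0:
  i=0: a_0=6, p_0 = 6*1 + 0 = 6, q_0 = 6*0 + 1 = 1.
  i=1: a_1=5, p_1 = 5*6 + 1 = 31, q_1 = 5*1 + 0 = 5.
  i=2: a_2=4, p_2 = 4*31 + 6 = 130, q_2 = 4*5 + 1 = 21.
  i=3: a_3=4, p_3 = 4*130 + 31 = 551, q_3 = 4*21 + 5 = 89.
  i=4: a_4=2, p_4 = 2*551 + 130 = 1232, q_4 = 2*89 + 21 = 199.
  i=5: a_5=2, p_5 = 2*1232 + 551 = 3015, q_5 = 2*199 + 89 = 487.

6/1, 31/5, 130/21, 551/89, 1232/199, 3015/487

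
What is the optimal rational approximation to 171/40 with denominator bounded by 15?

Expand x = 171/40 as a continued fraction with the Euclidean algorithm:
  171 = 4*40 + 11, so a_0 = 4.
  40 = 3*11 + 7, so a_1 = 3.
  11 = 1*7 + 4, so a_2 = 1.
  7 = 1*4 + 3, so a_3 = 1.
  4 = 1*3 + 1, so a_4 = 1.
  3 = 3*1 + 0, so a_5 = 3.
so x = [4; 3, 1, 1, 1, 3].
Convergents (p_i = a_i*p_{i-1} + p_{i-2}, q_i = a_i*q_{i-1} + q_{i-2} with p_{-2}=0, p_{-1}=1, q_{-2}=1, q_{-1}=0), until the denominator exceeds 15:
  i=0: a_0=4, p_0 = 4*1 + 0 = 4, q_0 = 4*0 + 1 = 1.
  i=1: a_1=3, p_1 = 3*4 + 1 = 13, q_1 = 3*1 + 0 = 3.
  i=2: a_2=1, p_2 = 1*13 + 4 = 17, q_2 = 1*3 + 1 = 4.
  i=3: a_3=1, p_3 = 1*17 + 13 = 30, q_3 = 1*4 + 3 = 7.
  i=4: a_4=1, p_4 = 1*30 + 17 = 47, q_4 = 1*7 + 4 = 11.
  i=5: a_5=3, p_5 = 3*47 + 30 = 171, q_5 = 3*11 + 7 = 40.
q_5 = 40 > 15, so the last convergent with denominator <= 15 is p_4/q_4 = 47/11.
The closest fraction with denominator <= 15 is either p_4/q_4 or the intermediate fraction (k*p_4 + p_3)/(k*q_4 + q_3) with the largest k >= 1 whose denominator stays <= 15; these approach x as k grows, and every other convergent or intermediate fraction in range is farther away.
Largest k: floor((15 - q_3)/q_4) = floor((15 - 7)/11) = 0.
Since k = 0, no intermediate fraction beyond p_4/q_4 has denominator <= 15, so the convergent 47/11 is the closest (its error is |171*11 - 47*40|/(40*11) = 1/440).

47/11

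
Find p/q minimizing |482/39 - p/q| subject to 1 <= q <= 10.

99/8

Expand x = 482/39 as a continued fraction with the Euclidean algorithm:
  482 = 12*39 + 14, so a_0 = 12.
  39 = 2*14 + 11, so a_1 = 2.
  14 = 1*11 + 3, so a_2 = 1.
  11 = 3*3 + 2, so a_3 = 3.
  3 = 1*2 + 1, so a_4 = 1.
  2 = 2*1 + 0, so a_5 = 2.
so x = [12; 2, 1, 3, 1, 2].
Convergents (p_i = a_i*p_{i-1} + p_{i-2}, q_i = a_i*q_{i-1} + q_{i-2} with p_{-2}=0, p_{-1}=1, q_{-2}=1, q_{-1}=0), until the denominator exceeds 10:
  i=0: a_0=12, p_0 = 12*1 + 0 = 12, q_0 = 12*0 + 1 = 1.
  i=1: a_1=2, p_1 = 2*12 + 1 = 25, q_1 = 2*1 + 0 = 2.
  i=2: a_2=1, p_2 = 1*25 + 12 = 37, q_2 = 1*2 + 1 = 3.
  i=3: a_3=3, p_3 = 3*37 + 25 = 136, q_3 = 3*3 + 2 = 11.
q_3 = 11 > 10, so the last convergent with denominator <= 10 is p_2/q_2 = 37/3.
The closest fraction with denominator <= 10 is either p_2/q_2 or the intermediate fraction (k*p_2 + p_1)/(k*q_2 + q_1) with the largest k >= 1 whose denominator stays <= 10; these approach x as k grows, and every other convergent or intermediate fraction in range is farther away.
Largest k: floor((10 - q_1)/q_2) = floor((10 - 2)/3) = 2.
That gives (2*37 + 25)/(2*3 + 2) = 99/8.
Compare the errors: |x - 37/3| = |482*3 - 37*39|/(39*3) = 3/117, and |x - 99/8| = |482*8 - 99*39|/(39*8) = 5/312.
Cross-multiplying, 5*117 = 585 < 936 = 3*312, so 5/312 is smaller: the intermediate fraction 99/8 is closer to x than 37/3.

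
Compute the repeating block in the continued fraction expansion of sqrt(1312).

[36; (4, 1, 1, 17, 1, 1, 4, 72)]

Write x_i = (sqrt(1312) + m_i)/d_i with (m_0, d_0) = (0, 1). a_0 = floor(sqrt(1312)) = 36, since 36^2 = 1296 <= 1312 < 1369 = 37^2.
Iterate m_{i+1} = d_i*a_i - m_i, d_{i+1} = (1312 - m_{i+1}^2)/d_i, a_{i+1} = floor((a_0 + m_{i+1})/d_{i+1}):
  m_1 = 1*36 - 0 = 36, d_1 = (1312 - 36^2)/1 = 16/1 = 16, a_1 = floor((36 + 36)/16) = 4.
  m_2 = 16*4 - 36 = 28, d_2 = (1312 - 28^2)/16 = 528/16 = 33, a_2 = floor((36 + 28)/33) = 1.
  m_3 = 33*1 - 28 = 5, d_3 = (1312 - 5^2)/33 = 1287/33 = 39, a_3 = floor((36 + 5)/39) = 1.
  m_4 = 39*1 - 5 = 34, d_4 = (1312 - 34^2)/39 = 156/39 = 4, a_4 = floor((36 + 34)/4) = 17.
  m_5 = 4*17 - 34 = 34, d_5 = (1312 - 34^2)/4 = 156/4 = 39, a_5 = floor((36 + 34)/39) = 1.
  m_6 = 39*1 - 34 = 5, d_6 = (1312 - 5^2)/39 = 1287/39 = 33, a_6 = floor((36 + 5)/33) = 1.
  m_7 = 33*1 - 5 = 28, d_7 = (1312 - 28^2)/33 = 528/33 = 16, a_7 = floor((36 + 28)/16) = 4.
  m_8 = 16*4 - 28 = 36, d_8 = (1312 - 36^2)/16 = 16/16 = 1, a_8 = floor((36 + 36)/1) = 72.
  m_9 = 1*72 - 36 = 36, d_9 = (1312 - 36^2)/1 = 16/1 = 16: (m_9, d_9) = (m_1, d_1) = (36, 16), so from here the quotients repeat a_1, ..., a_8; the period length is 8.
Hence the expansion of sqrt(1312) is a_0 = 36 followed by the repeating block 4, 1, 1, 17, 1, 1, 4, 72 (period 8).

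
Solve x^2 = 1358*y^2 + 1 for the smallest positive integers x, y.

First expand sqrt(1358) as a continued fraction. With x_i = (sqrt(1358) + m_i)/d_i and (m_0, d_0) = (0, 1): a_0 = floor(sqrt(1358)) = 36, since 36^2 = 1296 <= 1358 < 1369 = 37^2.
Iterate m_{i+1} = d_i*a_i - m_i, d_{i+1} = (1358 - m_{i+1}^2)/d_i, a_{i+1} = floor((a_0 + m_{i+1})/d_{i+1}):
  m_1 = 1*36 - 0 = 36, d_1 = (1358 - 36^2)/1 = 62/1 = 62, a_1 = floor((36 + 36)/62) = 1.
  m_2 = 62*1 - 36 = 26, d_2 = (1358 - 26^2)/62 = 682/62 = 11, a_2 = floor((36 + 26)/11) = 5.
  m_3 = 11*5 - 26 = 29, d_3 = (1358 - 29^2)/11 = 517/11 = 47, a_3 = floor((36 + 29)/47) = 1.
  m_4 = 47*1 - 29 = 18, d_4 = (1358 - 18^2)/47 = 1034/47 = 22, a_4 = floor((36 + 18)/22) = 2.
  m_5 = 22*2 - 18 = 26, d_5 = (1358 - 26^2)/22 = 682/22 = 31, a_5 = floor((36 + 26)/31) = 2.
  m_6 = 31*2 - 26 = 36, d_6 = (1358 - 36^2)/31 = 62/31 = 2, a_6 = floor((36 + 36)/2) = 36.
  m_7 = 2*36 - 36 = 36, d_7 = (1358 - 36^2)/2 = 62/2 = 31, a_7 = floor((36 + 36)/31) = 2.
  m_8 = 31*2 - 36 = 26, d_8 = (1358 - 26^2)/31 = 682/31 = 22, a_8 = floor((36 + 26)/22) = 2.
  m_9 = 22*2 - 26 = 18, d_9 = (1358 - 18^2)/22 = 1034/22 = 47, a_9 = floor((36 + 18)/47) = 1.
  m_10 = 47*1 - 18 = 29, d_10 = (1358 - 29^2)/47 = 517/47 = 11, a_10 = floor((36 + 29)/11) = 5.
  m_11 = 11*5 - 29 = 26, d_11 = (1358 - 26^2)/11 = 682/11 = 62, a_11 = floor((36 + 26)/62) = 1.
  m_12 = 62*1 - 26 = 36, d_12 = (1358 - 36^2)/62 = 62/62 = 1, a_12 = floor((36 + 36)/1) = 72.
  m_13 = 1*72 - 36 = 36, d_13 = (1358 - 36^2)/1 = 62/1 = 62: (m_13, d_13) = (m_1, d_1) = (36, 62), so from here the quotients repeat a_1, ..., a_12; the period length is 12.
So sqrt(1358) = [36; (1, 5, 1, 2, 2, 36, 2, 2, 1, 5, 1, 72)] with period length k = 12.
k is even, so the fundamental solution of x^2 - 1358y^2 = 1 is (p_{k-1}, q_{k-1}) = (p_11, q_11); compute convergents through index 11.
Convergents (p_i = a_i*p_{i-1} + p_{i-2}, q_i = a_i*q_{i-1} + q_{i-2} with p_{-2}=0, p_{-1}=1, q_{-2}=1, q_{-1}=0):
  i=0: a_0=36, p_0 = 36*1 + 0 = 36, q_0 = 36*0 + 1 = 1.
  i=1: a_1=1, p_1 = 1*36 + 1 = 37, q_1 = 1*1 + 0 = 1.
  i=2: a_2=5, p_2 = 5*37 + 36 = 221, q_2 = 5*1 + 1 = 6.
  i=3: a_3=1, p_3 = 1*221 + 37 = 258, q_3 = 1*6 + 1 = 7.
  i=4: a_4=2, p_4 = 2*258 + 221 = 737, q_4 = 2*7 + 6 = 20.
  i=5: a_5=2, p_5 = 2*737 + 258 = 1732, q_5 = 2*20 + 7 = 47.
  i=6: a_6=36, p_6 = 36*1732 + 737 = 63089, q_6 = 36*47 + 20 = 1712.
  i=7: a_7=2, p_7 = 2*63089 + 1732 = 127910, q_7 = 2*1712 + 47 = 3471.
  i=8: a_8=2, p_8 = 2*127910 + 63089 = 318909, q_8 = 2*3471 + 1712 = 8654.
  i=9: a_9=1, p_9 = 1*318909 + 127910 = 446819, q_9 = 1*8654 + 3471 = 12125.
  i=10: a_10=5, p_10 = 5*446819 + 318909 = 2553004, q_10 = 5*12125 + 8654 = 69279.
  i=11: a_11=1, p_11 = 1*2553004 + 446819 = 2999823, q_11 = 1*69279 + 12125 = 81404.
Check: 2999823^2 - 1358*81404^2 = 8998938031329 - 8998938031328 = 1, so (x, y) = (2999823, 81404) solves the equation, and by the theorem it is the least positive solution.

(x, y) = (2999823, 81404)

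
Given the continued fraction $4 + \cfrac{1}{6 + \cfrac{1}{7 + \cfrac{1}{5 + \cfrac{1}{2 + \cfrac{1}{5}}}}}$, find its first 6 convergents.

Using the convergent recurrence p_i = a_i*p_{i-1} + p_{i-2}, q_i = a_i*q_{i-1} + q_{i-2} with p_{-2}=0, p_{-1}=1, q_{-2}=1, q_{-1}=0:
  i=0: a_0=4, p_0 = 4*1 + 0 = 4, q_0 = 4*0 + 1 = 1.
  i=1: a_1=6, p_1 = 6*4 + 1 = 25, q_1 = 6*1 + 0 = 6.
  i=2: a_2=7, p_2 = 7*25 + 4 = 179, q_2 = 7*6 + 1 = 43.
  i=3: a_3=5, p_3 = 5*179 + 25 = 920, q_3 = 5*43 + 6 = 221.
  i=4: a_4=2, p_4 = 2*920 + 179 = 2019, q_4 = 2*221 + 43 = 485.
  i=5: a_5=5, p_5 = 5*2019 + 920 = 11015, q_5 = 5*485 + 221 = 2646.

4/1, 25/6, 179/43, 920/221, 2019/485, 11015/2646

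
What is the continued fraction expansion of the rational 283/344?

[0; 1, 4, 1, 1, 1, 3, 2, 2]

Run the Euclidean algorithm on 283 and 344; the successive quotients are the partial quotients a_0, a_1, ... (each step inverts the fractional part left over by the previous one):
  283 = 0*344 + 283, so a_0 = 0.
  344 = 1*283 + 61, so a_1 = 1.
  283 = 4*61 + 39, so a_2 = 4.
  61 = 1*39 + 22, so a_3 = 1.
  39 = 1*22 + 17, so a_4 = 1.
  22 = 1*17 + 5, so a_5 = 1.
  17 = 3*5 + 2, so a_6 = 3.
  5 = 2*2 + 1, so a_7 = 2.
  2 = 2*1 + 0, so a_8 = 2.
The remainder reaches 0 after 9 divisions, so the expansion has 9 partial quotients, read off in order.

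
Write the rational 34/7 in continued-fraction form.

[4; 1, 6]

Run the Euclidean algorithm on 34 and 7; the successive quotients are the partial quotients a_0, a_1, ... (each step inverts the fractional part left over by the previous one):
  34 = 4*7 + 6, so a_0 = 4.
  7 = 1*6 + 1, so a_1 = 1.
  6 = 6*1 + 0, so a_2 = 6.
The remainder reaches 0 after 3 divisions, so the expansion has 3 partial quotients, read off in order.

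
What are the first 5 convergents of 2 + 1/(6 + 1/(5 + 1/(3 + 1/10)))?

2/1, 13/6, 67/31, 214/99, 2207/1021

Using the convergent recurrence p_i = a_i*p_{i-1} + p_{i-2}, q_i = a_i*q_{i-1} + q_{i-2} with p_{-2}=0, p_{-1}=1, q_{-2}=1, q_{-1}=0:
  i=0: a_0=2, p_0 = 2*1 + 0 = 2, q_0 = 2*0 + 1 = 1.
  i=1: a_1=6, p_1 = 6*2 + 1 = 13, q_1 = 6*1 + 0 = 6.
  i=2: a_2=5, p_2 = 5*13 + 2 = 67, q_2 = 5*6 + 1 = 31.
  i=3: a_3=3, p_3 = 3*67 + 13 = 214, q_3 = 3*31 + 6 = 99.
  i=4: a_4=10, p_4 = 10*214 + 67 = 2207, q_4 = 10*99 + 31 = 1021.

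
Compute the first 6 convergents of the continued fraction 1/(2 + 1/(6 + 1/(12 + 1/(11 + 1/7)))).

0/1, 1/2, 6/13, 73/158, 809/1751, 5736/12415

Using the convergent recurrence p_i = a_i*p_{i-1} + p_{i-2}, q_i = a_i*q_{i-1} + q_{i-2} with p_{-2}=0, p_{-1}=1, q_{-2}=1, q_{-1}=0:
  i=0: a_0=0, p_0 = 0*1 + 0 = 0, q_0 = 0*0 + 1 = 1.
  i=1: a_1=2, p_1 = 2*0 + 1 = 1, q_1 = 2*1 + 0 = 2.
  i=2: a_2=6, p_2 = 6*1 + 0 = 6, q_2 = 6*2 + 1 = 13.
  i=3: a_3=12, p_3 = 12*6 + 1 = 73, q_3 = 12*13 + 2 = 158.
  i=4: a_4=11, p_4 = 11*73 + 6 = 809, q_4 = 11*158 + 13 = 1751.
  i=5: a_5=7, p_5 = 7*809 + 73 = 5736, q_5 = 7*1751 + 158 = 12415.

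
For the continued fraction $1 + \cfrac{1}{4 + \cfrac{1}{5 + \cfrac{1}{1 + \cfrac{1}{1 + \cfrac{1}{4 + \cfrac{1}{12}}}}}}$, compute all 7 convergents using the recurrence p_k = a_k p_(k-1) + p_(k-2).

1/1, 5/4, 26/21, 31/25, 57/46, 259/209, 3165/2554

Using the convergent recurrence p_i = a_i*p_{i-1} + p_{i-2}, q_i = a_i*q_{i-1} + q_{i-2} with p_{-2}=0, p_{-1}=1, q_{-2}=1, q_{-1}=0:
  i=0: a_0=1, p_0 = 1*1 + 0 = 1, q_0 = 1*0 + 1 = 1.
  i=1: a_1=4, p_1 = 4*1 + 1 = 5, q_1 = 4*1 + 0 = 4.
  i=2: a_2=5, p_2 = 5*5 + 1 = 26, q_2 = 5*4 + 1 = 21.
  i=3: a_3=1, p_3 = 1*26 + 5 = 31, q_3 = 1*21 + 4 = 25.
  i=4: a_4=1, p_4 = 1*31 + 26 = 57, q_4 = 1*25 + 21 = 46.
  i=5: a_5=4, p_5 = 4*57 + 31 = 259, q_5 = 4*46 + 25 = 209.
  i=6: a_6=12, p_6 = 12*259 + 57 = 3165, q_6 = 12*209 + 46 = 2554.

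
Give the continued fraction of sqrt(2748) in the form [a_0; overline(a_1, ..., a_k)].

[52; overline(2, 2, 1, 2, 8, 2, 1, 2, 2, 104)]

Write x_i = (sqrt(2748) + m_i)/d_i with (m_0, d_0) = (0, 1). a_0 = floor(sqrt(2748)) = 52, since 52^2 = 2704 <= 2748 < 2809 = 53^2.
Iterate m_{i+1} = d_i*a_i - m_i, d_{i+1} = (2748 - m_{i+1}^2)/d_i, a_{i+1} = floor((a_0 + m_{i+1})/d_{i+1}):
  m_1 = 1*52 - 0 = 52, d_1 = (2748 - 52^2)/1 = 44/1 = 44, a_1 = floor((52 + 52)/44) = 2.
  m_2 = 44*2 - 52 = 36, d_2 = (2748 - 36^2)/44 = 1452/44 = 33, a_2 = floor((52 + 36)/33) = 2.
  m_3 = 33*2 - 36 = 30, d_3 = (2748 - 30^2)/33 = 1848/33 = 56, a_3 = floor((52 + 30)/56) = 1.
  m_4 = 56*1 - 30 = 26, d_4 = (2748 - 26^2)/56 = 2072/56 = 37, a_4 = floor((52 + 26)/37) = 2.
  m_5 = 37*2 - 26 = 48, d_5 = (2748 - 48^2)/37 = 444/37 = 12, a_5 = floor((52 + 48)/12) = 8.
  m_6 = 12*8 - 48 = 48, d_6 = (2748 - 48^2)/12 = 444/12 = 37, a_6 = floor((52 + 48)/37) = 2.
  m_7 = 37*2 - 48 = 26, d_7 = (2748 - 26^2)/37 = 2072/37 = 56, a_7 = floor((52 + 26)/56) = 1.
  m_8 = 56*1 - 26 = 30, d_8 = (2748 - 30^2)/56 = 1848/56 = 33, a_8 = floor((52 + 30)/33) = 2.
  m_9 = 33*2 - 30 = 36, d_9 = (2748 - 36^2)/33 = 1452/33 = 44, a_9 = floor((52 + 36)/44) = 2.
  m_10 = 44*2 - 36 = 52, d_10 = (2748 - 52^2)/44 = 44/44 = 1, a_10 = floor((52 + 52)/1) = 104.
  m_11 = 1*104 - 52 = 52, d_11 = (2748 - 52^2)/1 = 44/1 = 44: (m_11, d_11) = (m_1, d_1) = (52, 44), so from here the quotients repeat a_1, ..., a_10; the period length is 10.
Hence the expansion of sqrt(2748) is a_0 = 52 followed by the repeating block 2, 2, 1, 2, 8, 2, 1, 2, 2, 104 (period 10).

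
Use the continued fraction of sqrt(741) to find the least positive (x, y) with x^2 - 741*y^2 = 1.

First expand sqrt(741) as a continued fraction. With x_i = (sqrt(741) + m_i)/d_i and (m_0, d_0) = (0, 1): a_0 = floor(sqrt(741)) = 27, since 27^2 = 729 <= 741 < 784 = 28^2.
Iterate m_{i+1} = d_i*a_i - m_i, d_{i+1} = (741 - m_{i+1}^2)/d_i, a_{i+1} = floor((a_0 + m_{i+1})/d_{i+1}):
  m_1 = 1*27 - 0 = 27, d_1 = (741 - 27^2)/1 = 12/1 = 12, a_1 = floor((27 + 27)/12) = 4.
  m_2 = 12*4 - 27 = 21, d_2 = (741 - 21^2)/12 = 300/12 = 25, a_2 = floor((27 + 21)/25) = 1.
  m_3 = 25*1 - 21 = 4, d_3 = (741 - 4^2)/25 = 725/25 = 29, a_3 = floor((27 + 4)/29) = 1.
  m_4 = 29*1 - 4 = 25, d_4 = (741 - 25^2)/29 = 116/29 = 4, a_4 = floor((27 + 25)/4) = 13.
  m_5 = 4*13 - 25 = 27, d_5 = (741 - 27^2)/4 = 12/4 = 3, a_5 = floor((27 + 27)/3) = 18.
  m_6 = 3*18 - 27 = 27, d_6 = (741 - 27^2)/3 = 12/3 = 4, a_6 = floor((27 + 27)/4) = 13.
  m_7 = 4*13 - 27 = 25, d_7 = (741 - 25^2)/4 = 116/4 = 29, a_7 = floor((27 + 25)/29) = 1.
  m_8 = 29*1 - 25 = 4, d_8 = (741 - 4^2)/29 = 725/29 = 25, a_8 = floor((27 + 4)/25) = 1.
  m_9 = 25*1 - 4 = 21, d_9 = (741 - 21^2)/25 = 300/25 = 12, a_9 = floor((27 + 21)/12) = 4.
  m_10 = 12*4 - 21 = 27, d_10 = (741 - 27^2)/12 = 12/12 = 1, a_10 = floor((27 + 27)/1) = 54.
  m_11 = 1*54 - 27 = 27, d_11 = (741 - 27^2)/1 = 12/1 = 12: (m_11, d_11) = (m_1, d_1) = (27, 12), so from here the quotients repeat a_1, ..., a_10; the period length is 10.
So sqrt(741) = [27; (4, 1, 1, 13, 18, 13, 1, 1, 4, 54)] with period length k = 10.
k is even, so the fundamental solution of x^2 - 741y^2 = 1 is (p_{k-1}, q_{k-1}) = (p_9, q_9); compute convergents through index 9.
Convergents (p_i = a_i*p_{i-1} + p_{i-2}, q_i = a_i*q_{i-1} + q_{i-2} with p_{-2}=0, p_{-1}=1, q_{-2}=1, q_{-1}=0):
  i=0: a_0=27, p_0 = 27*1 + 0 = 27, q_0 = 27*0 + 1 = 1.
  i=1: a_1=4, p_1 = 4*27 + 1 = 109, q_1 = 4*1 + 0 = 4.
  i=2: a_2=1, p_2 = 1*109 + 27 = 136, q_2 = 1*4 + 1 = 5.
  i=3: a_3=1, p_3 = 1*136 + 109 = 245, q_3 = 1*5 + 4 = 9.
  i=4: a_4=13, p_4 = 13*245 + 136 = 3321, q_4 = 13*9 + 5 = 122.
  i=5: a_5=18, p_5 = 18*3321 + 245 = 60023, q_5 = 18*122 + 9 = 2205.
  i=6: a_6=13, p_6 = 13*60023 + 3321 = 783620, q_6 = 13*2205 + 122 = 28787.
  i=7: a_7=1, p_7 = 1*783620 + 60023 = 843643, q_7 = 1*28787 + 2205 = 30992.
  i=8: a_8=1, p_8 = 1*843643 + 783620 = 1627263, q_8 = 1*30992 + 28787 = 59779.
  i=9: a_9=4, p_9 = 4*1627263 + 843643 = 7352695, q_9 = 4*59779 + 30992 = 270108.
Check: 7352695^2 - 741*270108^2 = 54062123763025 - 54062123763024 = 1, so (x, y) = (7352695, 270108) solves the equation, and by the theorem it is the least positive solution.

(x, y) = (7352695, 270108)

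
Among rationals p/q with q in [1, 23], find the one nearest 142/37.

Expand x = 142/37 as a continued fraction with the Euclidean algorithm:
  142 = 3*37 + 31, so a_0 = 3.
  37 = 1*31 + 6, so a_1 = 1.
  31 = 5*6 + 1, so a_2 = 5.
  6 = 6*1 + 0, so a_3 = 6.
so x = [3; 1, 5, 6].
Convergents (p_i = a_i*p_{i-1} + p_{i-2}, q_i = a_i*q_{i-1} + q_{i-2} with p_{-2}=0, p_{-1}=1, q_{-2}=1, q_{-1}=0), until the denominator exceeds 23:
  i=0: a_0=3, p_0 = 3*1 + 0 = 3, q_0 = 3*0 + 1 = 1.
  i=1: a_1=1, p_1 = 1*3 + 1 = 4, q_1 = 1*1 + 0 = 1.
  i=2: a_2=5, p_2 = 5*4 + 3 = 23, q_2 = 5*1 + 1 = 6.
  i=3: a_3=6, p_3 = 6*23 + 4 = 142, q_3 = 6*6 + 1 = 37.
q_3 = 37 > 23, so the last convergent with denominator <= 23 is p_2/q_2 = 23/6.
The closest fraction with denominator <= 23 is either p_2/q_2 or the intermediate fraction (k*p_2 + p_1)/(k*q_2 + q_1) with the largest k >= 1 whose denominator stays <= 23; these approach x as k grows, and every other convergent or intermediate fraction in range is farther away.
Largest k: floor((23 - q_1)/q_2) = floor((23 - 1)/6) = 3.
That gives (3*23 + 4)/(3*6 + 1) = 73/19.
Compare the errors: |x - 23/6| = |142*6 - 23*37|/(37*6) = 1/222, and |x - 73/19| = |142*19 - 73*37|/(37*19) = 3/703.
Cross-multiplying, 3*222 = 666 < 703 = 1*703, so 3/703 is smaller: the intermediate fraction 73/19 is closer to x than 23/6.

73/19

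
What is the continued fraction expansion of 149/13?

Run the Euclidean algorithm on 149 and 13; the successive quotients are the partial quotients a_0, a_1, ... (each step inverts the fractional part left over by the previous one):
  149 = 11*13 + 6, so a_0 = 11.
  13 = 2*6 + 1, so a_1 = 2.
  6 = 6*1 + 0, so a_2 = 6.
The remainder reaches 0 after 3 divisions, so the expansion has 3 partial quotients, read off in order.

[11; 2, 6]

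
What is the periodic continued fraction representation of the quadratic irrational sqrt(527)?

[22; (1, 21, 1, 44)]

Write x_i = (sqrt(527) + m_i)/d_i with (m_0, d_0) = (0, 1). a_0 = floor(sqrt(527)) = 22, since 22^2 = 484 <= 527 < 529 = 23^2.
Iterate m_{i+1} = d_i*a_i - m_i, d_{i+1} = (527 - m_{i+1}^2)/d_i, a_{i+1} = floor((a_0 + m_{i+1})/d_{i+1}):
  m_1 = 1*22 - 0 = 22, d_1 = (527 - 22^2)/1 = 43/1 = 43, a_1 = floor((22 + 22)/43) = 1.
  m_2 = 43*1 - 22 = 21, d_2 = (527 - 21^2)/43 = 86/43 = 2, a_2 = floor((22 + 21)/2) = 21.
  m_3 = 2*21 - 21 = 21, d_3 = (527 - 21^2)/2 = 86/2 = 43, a_3 = floor((22 + 21)/43) = 1.
  m_4 = 43*1 - 21 = 22, d_4 = (527 - 22^2)/43 = 43/43 = 1, a_4 = floor((22 + 22)/1) = 44.
  m_5 = 1*44 - 22 = 22, d_5 = (527 - 22^2)/1 = 43/1 = 43: (m_5, d_5) = (m_1, d_1) = (22, 43), so from here the quotients repeat a_1, ..., a_4; the period length is 4.
Hence the expansion of sqrt(527) is a_0 = 22 followed by the repeating block 1, 21, 1, 44 (period 4).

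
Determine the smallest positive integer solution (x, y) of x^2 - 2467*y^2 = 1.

(x, y) = (22202, 447)

First expand sqrt(2467) as a continued fraction. With x_i = (sqrt(2467) + m_i)/d_i and (m_0, d_0) = (0, 1): a_0 = floor(sqrt(2467)) = 49, since 49^2 = 2401 <= 2467 < 2500 = 50^2.
Iterate m_{i+1} = d_i*a_i - m_i, d_{i+1} = (2467 - m_{i+1}^2)/d_i, a_{i+1} = floor((a_0 + m_{i+1})/d_{i+1}):
  m_1 = 1*49 - 0 = 49, d_1 = (2467 - 49^2)/1 = 66/1 = 66, a_1 = floor((49 + 49)/66) = 1.
  m_2 = 66*1 - 49 = 17, d_2 = (2467 - 17^2)/66 = 2178/66 = 33, a_2 = floor((49 + 17)/33) = 2.
  m_3 = 33*2 - 17 = 49, d_3 = (2467 - 49^2)/33 = 66/33 = 2, a_3 = floor((49 + 49)/2) = 49.
  m_4 = 2*49 - 49 = 49, d_4 = (2467 - 49^2)/2 = 66/2 = 33, a_4 = floor((49 + 49)/33) = 2.
  m_5 = 33*2 - 49 = 17, d_5 = (2467 - 17^2)/33 = 2178/33 = 66, a_5 = floor((49 + 17)/66) = 1.
  m_6 = 66*1 - 17 = 49, d_6 = (2467 - 49^2)/66 = 66/66 = 1, a_6 = floor((49 + 49)/1) = 98.
  m_7 = 1*98 - 49 = 49, d_7 = (2467 - 49^2)/1 = 66/1 = 66: (m_7, d_7) = (m_1, d_1) = (49, 66), so from here the quotients repeat a_1, ..., a_6; the period length is 6.
So sqrt(2467) = [49; (1, 2, 49, 2, 1, 98)] with period length k = 6.
k is even, so the fundamental solution of x^2 - 2467y^2 = 1 is (p_{k-1}, q_{k-1}) = (p_5, q_5); compute convergents through index 5.
Convergents (p_i = a_i*p_{i-1} + p_{i-2}, q_i = a_i*q_{i-1} + q_{i-2} with p_{-2}=0, p_{-1}=1, q_{-2}=1, q_{-1}=0):
  i=0: a_0=49, p_0 = 49*1 + 0 = 49, q_0 = 49*0 + 1 = 1.
  i=1: a_1=1, p_1 = 1*49 + 1 = 50, q_1 = 1*1 + 0 = 1.
  i=2: a_2=2, p_2 = 2*50 + 49 = 149, q_2 = 2*1 + 1 = 3.
  i=3: a_3=49, p_3 = 49*149 + 50 = 7351, q_3 = 49*3 + 1 = 148.
  i=4: a_4=2, p_4 = 2*7351 + 149 = 14851, q_4 = 2*148 + 3 = 299.
  i=5: a_5=1, p_5 = 1*14851 + 7351 = 22202, q_5 = 1*299 + 148 = 447.
Check: 22202^2 - 2467*447^2 = 492928804 - 492928803 = 1, so (x, y) = (22202, 447) solves the equation, and by the theorem it is the least positive solution.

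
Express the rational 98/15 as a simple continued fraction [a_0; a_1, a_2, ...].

Run the Euclidean algorithm on 98 and 15; the successive quotients are the partial quotients a_0, a_1, ... (each step inverts the fractional part left over by the previous one):
  98 = 6*15 + 8, so a_0 = 6.
  15 = 1*8 + 7, so a_1 = 1.
  8 = 1*7 + 1, so a_2 = 1.
  7 = 7*1 + 0, so a_3 = 7.
The remainder reaches 0 after 4 divisions, so the expansion has 4 partial quotients, read off in order.

[6; 1, 1, 7]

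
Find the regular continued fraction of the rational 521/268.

Run the Euclidean algorithm on 521 and 268; the successive quotients are the partial quotients a_0, a_1, ... (each step inverts the fractional part left over by the previous one):
  521 = 1*268 + 253, so a_0 = 1.
  268 = 1*253 + 15, so a_1 = 1.
  253 = 16*15 + 13, so a_2 = 16.
  15 = 1*13 + 2, so a_3 = 1.
  13 = 6*2 + 1, so a_4 = 6.
  2 = 2*1 + 0, so a_5 = 2.
The remainder reaches 0 after 6 divisions, so the expansion has 6 partial quotients, read off in order.

[1; 1, 16, 1, 6, 2]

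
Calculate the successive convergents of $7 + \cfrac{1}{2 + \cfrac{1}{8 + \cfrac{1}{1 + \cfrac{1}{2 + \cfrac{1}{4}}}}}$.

7/1, 15/2, 127/17, 142/19, 411/55, 1786/239

Using the convergent recurrence p_i = a_i*p_{i-1} + p_{i-2}, q_i = a_i*q_{i-1} + q_{i-2} with p_{-2}=0, p_{-1}=1, q_{-2}=1, q_{-1}=0:
  i=0: a_0=7, p_0 = 7*1 + 0 = 7, q_0 = 7*0 + 1 = 1.
  i=1: a_1=2, p_1 = 2*7 + 1 = 15, q_1 = 2*1 + 0 = 2.
  i=2: a_2=8, p_2 = 8*15 + 7 = 127, q_2 = 8*2 + 1 = 17.
  i=3: a_3=1, p_3 = 1*127 + 15 = 142, q_3 = 1*17 + 2 = 19.
  i=4: a_4=2, p_4 = 2*142 + 127 = 411, q_4 = 2*19 + 17 = 55.
  i=5: a_5=4, p_5 = 4*411 + 142 = 1786, q_5 = 4*55 + 19 = 239.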